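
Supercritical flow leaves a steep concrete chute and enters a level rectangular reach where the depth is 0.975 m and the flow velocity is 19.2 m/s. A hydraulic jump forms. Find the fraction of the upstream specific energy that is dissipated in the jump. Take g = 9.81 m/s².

ΔE/E₁ = 0.577 (57.7%)

Fr₁ = V₁/√(g·y₁) = 19.2/√(9.81×0.975) = 6.21.
Bélanger equation: y₂/y₁ = ½[√(1 + 8Fr₁²) − 1] = ½[√309.3 − 1] = 8.29.
y₂ = 8.29 × 0.975 = 8.09 m.
E₁ = y₁ + V₁²/2g = 19.8 m. ΔE = (y₂ − y₁)³/(4y₁y₂) = 11.4 m. ΔE/E₁ = 11.4/19.8 = 0.577.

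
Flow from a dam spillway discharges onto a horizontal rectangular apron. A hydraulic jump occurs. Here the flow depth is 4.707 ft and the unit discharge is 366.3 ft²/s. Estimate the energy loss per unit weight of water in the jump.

ΔE = 57.64 ft

V₁ = q/y₁ = 366.3/4.707 = 77.82 ft/s. Fr₁ = V₁/√(g·y₁) = 77.82/√(32.2×4.707) = 6.321.
Sequent-depth ratio: y₂/y₁ = ½[√(1 + 8Fr₁²) − 1] = ½[√320.65 − 1] = 8.453.
y₂ = 8.453 × 4.707 = 39.79 ft.
Head loss: ΔE = (y₂ − y₁)³/(4y₁y₂) = (39.79 − 4.707)³/(4×4.707×39.79) = 43181/749.2 = 57.64 ft.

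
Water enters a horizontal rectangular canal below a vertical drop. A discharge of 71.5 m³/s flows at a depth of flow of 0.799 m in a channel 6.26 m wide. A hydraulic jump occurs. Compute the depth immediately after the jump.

q = Q/b = 71.5/6.26 = 11.4 m²/s; V₁ = q/y₁ = 14.3 m/s. Fr₁ = V₁/√(g·y₁) = 5.11.
Conjugate-depth relation: y₂/y₁ = ½[√(1 + 8Fr₁²) − 1] = ½[√209.6 − 1] = 6.74.
y₂ = 6.74 × 0.799 = 5.38 m.

y₂ = 5.38 m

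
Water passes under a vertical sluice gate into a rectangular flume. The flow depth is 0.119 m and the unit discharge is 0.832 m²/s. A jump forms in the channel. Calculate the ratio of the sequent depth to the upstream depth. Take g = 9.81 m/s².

V₁ = q/y₁ = 0.832/0.119 = 6.99 m/s. Fr₁ = V₁/√(g·y₁) = 6.99/√(9.81×0.119) = 6.47.
From the momentum equation for a rectangular channel, y₂/y₁ = ½[√(1 + 8Fr₁²) − 1] = ½[√336.0 − 1] = 8.66.

y₂/y₁ = 8.66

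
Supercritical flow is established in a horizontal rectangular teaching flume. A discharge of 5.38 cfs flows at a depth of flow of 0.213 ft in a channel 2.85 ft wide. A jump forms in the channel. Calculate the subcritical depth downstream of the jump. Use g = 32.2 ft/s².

y₂ = 0.918 ft

q = Q/b = 5.38/2.85 = 1.89 ft²/s; V₁ = q/y₁ = 8.86 ft/s. Fr₁ = V₁/√(g·y₁) = 3.38.
Conjugate-depth relation: y₂/y₁ = ½[√(1 + 8Fr₁²) − 1] = ½[√92.62 − 1] = 4.31.
y₂ = 4.31 × 0.213 = 0.918 ft.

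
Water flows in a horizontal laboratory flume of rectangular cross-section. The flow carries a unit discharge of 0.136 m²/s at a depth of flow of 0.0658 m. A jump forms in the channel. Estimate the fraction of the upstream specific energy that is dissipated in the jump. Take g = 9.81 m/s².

ΔE/E₁ = 0.187 (18.7%)

V₁ = q/y₁ = 0.136/0.0658 = 2.07 m/s. Fr₁ = V₁/√(g·y₁) = 2.07/√(9.81×0.0658) = 2.57.
By Bélanger, y₂/y₁ = ½[√(1 + 8Fr₁²) − 1] = ½[√53.94 − 1] = 3.17.
y₂ = 3.17 × 0.0658 = 0.209 m.
E₁ = y₁ + V₁²/2g = 0.284 m. ΔE = (y₂ − y₁)³/(4y₁y₂) = 0.0532 m. ΔE/E₁ = 0.0532/0.284 = 0.187.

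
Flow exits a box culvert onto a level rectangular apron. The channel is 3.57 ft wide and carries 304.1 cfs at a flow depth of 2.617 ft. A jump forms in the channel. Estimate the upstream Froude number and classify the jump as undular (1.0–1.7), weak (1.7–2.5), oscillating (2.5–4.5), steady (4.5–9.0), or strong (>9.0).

q = Q/b = 304.1/3.57 = 85.18 ft²/s; V₁ = q/y₁ = 32.55 ft/s. Fr₁ = V₁/√(g·y₁) = 3.546.
Fr₁ = 3.546 lies in the oscillating range.

Fr₁ = 3.546; oscillating jump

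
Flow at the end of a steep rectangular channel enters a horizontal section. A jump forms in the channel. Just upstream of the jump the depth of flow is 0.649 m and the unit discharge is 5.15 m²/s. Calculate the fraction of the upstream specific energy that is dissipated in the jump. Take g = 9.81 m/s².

ΔE/E₁ = 0.279 (27.9%)

V₁ = q/y₁ = 5.15/0.649 = 7.94 m/s. Fr₁ = V₁/√(g·y₁) = 7.94/√(9.81×0.649) = 3.14.
Sequent-depth ratio: y₂/y₁ = ½[√(1 + 8Fr₁²) − 1] = ½[√80.12 − 1] = 3.98.
y₂ = 3.98 × 0.649 = 2.58 m.
E₁ = y₁ + V₁²/2g = 3.86 m. ΔE = (y₂ − y₁)³/(4y₁y₂) = 1.08 m. ΔE/E₁ = 1.08/3.86 = 0.279.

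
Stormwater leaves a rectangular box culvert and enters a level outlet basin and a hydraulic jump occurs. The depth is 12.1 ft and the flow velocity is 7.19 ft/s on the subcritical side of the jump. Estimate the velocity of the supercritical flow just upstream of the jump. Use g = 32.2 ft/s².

V₁ = 33.0 ft/s

Fr₂ = V₂/√(g·y₂) = 7.19/√(32.2×12.1) = 0.364.
From the momentum equation (using Fr₂), y₁/y₂ = ½[√(1 + 8Fr₂²) − 1] = ½[√2.061 − 1] = 0.218.
y₁ = 0.218 × 12.1 = 2.64 ft.
V₁ = q/y₁ = 87.0/2.64 = 33.0 ft/s.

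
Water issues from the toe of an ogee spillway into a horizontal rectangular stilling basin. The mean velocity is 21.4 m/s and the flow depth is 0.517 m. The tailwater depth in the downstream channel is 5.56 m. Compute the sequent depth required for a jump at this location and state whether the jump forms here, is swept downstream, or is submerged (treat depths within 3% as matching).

y₂ = 6.69 m; the jump is swept downstream

Fr₁ = V₁/√(g·y₁) = 21.4/√(9.81×0.517) = 9.50.
Bélanger equation: y₂/y₁ = ½[√(1 + 8Fr₁²) − 1] = ½[√723.4 − 1] = 12.9.
y₂ = 12.9 × 0.517 = 6.69 m.
Tailwater y_tw = 5.56 m: y_tw < y₂, so the jump is swept downstream.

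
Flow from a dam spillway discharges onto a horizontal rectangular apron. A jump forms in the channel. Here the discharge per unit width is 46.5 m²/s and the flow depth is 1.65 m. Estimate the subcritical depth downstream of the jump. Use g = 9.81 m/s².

V₁ = q/y₁ = 46.5/1.65 = 28.2 m/s. Fr₁ = V₁/√(g·y₁) = 28.2/√(9.81×1.65) = 7.00.
By Bélanger, y₂/y₁ = ½[√(1 + 8Fr₁²) − 1] = ½[√393.5 − 1] = 9.42.
y₂ = 9.42 × 1.65 = 15.5 m.

y₂ = 15.5 m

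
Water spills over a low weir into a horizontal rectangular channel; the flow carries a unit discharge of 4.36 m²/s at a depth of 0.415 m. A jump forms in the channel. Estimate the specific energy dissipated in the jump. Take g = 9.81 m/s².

V₁ = q/y₁ = 4.36/0.415 = 10.5 m/s. Fr₁ = V₁/√(g·y₁) = 10.5/√(9.81×0.415) = 5.21.
By Bélanger, y₂/y₁ = ½[√(1 + 8Fr₁²) − 1] = ½[√217.9 − 1] = 6.88.
y₂ = 6.88 × 0.415 = 2.86 m.
V₂ = q/y₂ = 4.36/2.86 = 1.53 m/s. E₁ = y₁ + V₁²/2g = 6.04 m; E₂ = y₂ + V₂²/2g = 2.97 m. ΔE = E₁ − E₂ = 3.07 m.

ΔE = 3.07 m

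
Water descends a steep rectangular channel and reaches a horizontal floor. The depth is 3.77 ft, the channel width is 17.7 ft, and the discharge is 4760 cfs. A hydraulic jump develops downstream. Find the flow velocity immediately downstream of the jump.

V₂ = 8.23 ft/s

q = Q/b = 4760/17.7 = 269 ft²/s; V₁ = q/y₁ = 71.3 ft/s. Fr₁ = V₁/√(g·y₁) = 6.47.
Sequent-depth ratio: y₂/y₁ = ½[√(1 + 8Fr₁²) − 1] = ½[√336.3 − 1] = 8.67.
y₂ = 8.67 × 3.77 = 32.7 ft.
V₂ = q/y₂ = 269/32.7 = 8.23 ft/s.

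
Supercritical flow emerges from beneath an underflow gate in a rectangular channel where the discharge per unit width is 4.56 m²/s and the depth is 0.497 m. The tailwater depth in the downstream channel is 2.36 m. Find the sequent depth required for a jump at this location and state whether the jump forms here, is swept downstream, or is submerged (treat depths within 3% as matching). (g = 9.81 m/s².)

V₁ = q/y₁ = 4.56/0.497 = 9.18 m/s. Fr₁ = V₁/√(g·y₁) = 9.18/√(9.81×0.497) = 4.16.
From the momentum equation for a rectangular channel, y₂/y₁ = ½[√(1 + 8Fr₁²) − 1] = ½[√139.1 − 1] = 5.40.
y₂ = 5.40 × 0.497 = 2.68 m.
Tailwater y_tw = 2.36 m: y_tw < y₂, so the jump is swept downstream.

y₂ = 2.68 m; the jump is swept downstream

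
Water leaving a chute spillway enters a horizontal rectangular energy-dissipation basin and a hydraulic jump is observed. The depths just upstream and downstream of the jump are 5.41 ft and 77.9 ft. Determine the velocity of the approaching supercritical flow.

V₁ = 139 ft/s

For a rectangular channel the momentum equation gives q² = ½·g·y₁·y₂·(y₁ + y₂) = ½×32.2×5.41×77.9×83.3 = 565272.
q = √565272 = 752 ft²/s.
V₁ = q/y₁ = 752/5.41 = 139 ft/s.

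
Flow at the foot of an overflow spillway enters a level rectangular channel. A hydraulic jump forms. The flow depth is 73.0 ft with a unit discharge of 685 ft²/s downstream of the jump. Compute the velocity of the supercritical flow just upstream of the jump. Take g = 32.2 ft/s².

V₂ = q/y₂ = 685/73.0 = 9.38 ft/s; Fr₂ = V₂/√(g·y₂) = 0.194.
From the momentum equation (using Fr₂), y₁/y₂ = ½[√(1 + 8Fr₂²) − 1] = ½[√1.300 − 1] = 0.0700.
y₁ = 0.0700 × 73.0 = 5.11 ft.
V₁ = q/y₁ = 685/5.11 = 134 ft/s.

V₁ = 134 ft/s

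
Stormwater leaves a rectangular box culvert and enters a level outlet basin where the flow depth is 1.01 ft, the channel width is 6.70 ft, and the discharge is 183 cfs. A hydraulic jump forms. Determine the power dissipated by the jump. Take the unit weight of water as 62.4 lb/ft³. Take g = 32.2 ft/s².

P = 120 hp

q = Q/b = 183/6.70 = 27.3 ft²/s; V₁ = q/y₁ = 27.0 ft/s. Fr₁ = V₁/√(g·y₁) = 4.74.
By Bélanger, y₂/y₁ = ½[√(1 + 8Fr₁²) − 1] = ½[√180.9 − 1] = 6.22.
y₂ = 6.22 × 1.01 = 6.29 ft.
V₂ = q/y₂ = 27.3/6.29 = 4.34 ft/s. E₁ = y₁ + V₁²/2g = 12.4 ft; E₂ = y₂ + V₂²/2g = 6.58 ft. ΔE = E₁ − E₂ = 5.79 ft.
P = γ·Q·ΔE/550 = 62.4 × 183 × 5.79 / 550 = 120 hp.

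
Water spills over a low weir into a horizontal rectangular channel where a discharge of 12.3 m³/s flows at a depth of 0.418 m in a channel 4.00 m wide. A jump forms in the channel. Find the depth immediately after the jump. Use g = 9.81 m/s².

q = Q/b = 12.3/4.00 = 3.08 m²/s; V₁ = q/y₁ = 7.36 m/s. Fr₁ = V₁/√(g·y₁) = 3.63.
Sequent-depth ratio: y₂/y₁ = ½[√(1 + 8Fr₁²) − 1] = ½[√106.6 − 1] = 4.66.
y₂ = 4.66 × 0.418 = 1.95 m.

y₂ = 1.95 m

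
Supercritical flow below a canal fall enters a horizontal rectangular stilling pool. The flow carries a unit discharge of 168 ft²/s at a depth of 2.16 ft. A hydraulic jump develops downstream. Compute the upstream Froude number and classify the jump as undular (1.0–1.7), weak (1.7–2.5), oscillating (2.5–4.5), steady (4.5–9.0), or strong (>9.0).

Fr₁ = 9.33; strong jump

V₁ = q/y₁ = 168/2.16 = 77.8 ft/s. Fr₁ = V₁/√(g·y₁) = 77.8/√(32.2×2.16) = 9.33.
Fr₁ = 9.33 lies in the strong range.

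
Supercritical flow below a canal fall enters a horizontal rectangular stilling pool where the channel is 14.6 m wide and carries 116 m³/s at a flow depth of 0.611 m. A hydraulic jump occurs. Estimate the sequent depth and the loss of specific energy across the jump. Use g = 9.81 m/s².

y₂ = 4.29 m; ΔE = 4.76 m

q = Q/b = 116/14.6 = 7.95 m²/s; V₁ = q/y₁ = 13.0 m/s. Fr₁ = V₁/√(g·y₁) = 5.31.
Conjugate-depth relation: y₂/y₁ = ½[√(1 + 8Fr₁²) − 1] = ½[√226.7 − 1] = 7.03.
y₂ = 7.03 × 0.611 = 4.29 m.
Head loss: ΔE = (y₂ − y₁)³/(4y₁y₂) = (4.29 − 0.611)³/(4×0.611×4.29) = 50.0/10.5 = 4.76 m.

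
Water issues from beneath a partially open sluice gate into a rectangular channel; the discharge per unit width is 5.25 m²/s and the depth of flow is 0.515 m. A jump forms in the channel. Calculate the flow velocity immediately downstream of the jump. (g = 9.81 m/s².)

V₂ = 1.72 m/s

V₁ = q/y₁ = 5.25/0.515 = 10.2 m/s. Fr₁ = V₁/√(g·y₁) = 10.2/√(9.81×0.515) = 4.54.
By Bélanger, y₂/y₁ = ½[√(1 + 8Fr₁²) − 1] = ½[√165.6 − 1] = 5.93.
y₂ = 5.93 × 0.515 = 3.06 m.
V₂ = q/y₂ = 5.25/3.06 = 1.72 m/s.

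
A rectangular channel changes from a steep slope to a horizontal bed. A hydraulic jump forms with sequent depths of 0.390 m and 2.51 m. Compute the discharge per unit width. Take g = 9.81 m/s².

For a rectangular channel the momentum equation gives q² = ½·g·y₁·y₂·(y₁ + y₂) = ½×9.81×0.390×2.51×2.90 = 13.9.
q = √13.9 = 3.73 m²/s.

q = 3.73 m²/s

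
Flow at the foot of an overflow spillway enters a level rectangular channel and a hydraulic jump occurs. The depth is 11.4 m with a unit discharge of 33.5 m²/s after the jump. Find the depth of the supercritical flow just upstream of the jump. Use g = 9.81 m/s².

V₂ = q/y₂ = 33.5/11.4 = 2.94 m/s; Fr₂ = V₂/√(g·y₂) = 0.278.
From the momentum equation (using Fr₂), y₁/y₂ = ½[√(1 + 8Fr₂²) − 1] = ½[√1.618 − 1] = 0.136.
y₁ = 0.136 × 11.4 = 1.55 m.

y₁ = 1.55 m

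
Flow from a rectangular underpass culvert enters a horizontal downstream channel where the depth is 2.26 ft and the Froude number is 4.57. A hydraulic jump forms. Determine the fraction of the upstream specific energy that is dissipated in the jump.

ΔE/E₁ = 0.452 (45.2%)

Fr₁ = 4.57 (given).
By Bélanger, y₂/y₁ = ½[√(1 + 8Fr₁²) − 1] = ½[√168.1 − 1] = 5.98.
y₂ = 5.98 × 2.26 = 13.5 ft.
E₁ = y₁(1 + Fr₁²/2) = 2.26×(1 + 4.57²/2) = 25.9 ft. ΔE = (y₂ − y₁)³/(4y₁y₂) = 11.7 ft. ΔE/E₁ = 11.7/25.9 = 0.452.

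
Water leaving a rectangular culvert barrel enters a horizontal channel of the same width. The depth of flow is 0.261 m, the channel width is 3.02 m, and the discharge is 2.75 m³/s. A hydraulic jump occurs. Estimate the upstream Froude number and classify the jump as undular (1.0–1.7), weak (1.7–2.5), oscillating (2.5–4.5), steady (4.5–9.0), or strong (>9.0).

Fr₁ = 2.18; weak jump

q = Q/b = 2.75/3.02 = 0.911 m²/s; V₁ = q/y₁ = 3.49 m/s. Fr₁ = V₁/√(g·y₁) = 2.18.
Fr₁ = 2.18 lies in the weak range.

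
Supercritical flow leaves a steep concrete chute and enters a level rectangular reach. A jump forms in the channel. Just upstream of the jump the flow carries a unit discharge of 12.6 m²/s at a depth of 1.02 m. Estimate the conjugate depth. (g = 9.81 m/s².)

y₂ = 5.15 m

V₁ = q/y₁ = 12.6/1.02 = 12.4 m/s. Fr₁ = V₁/√(g·y₁) = 12.4/√(9.81×1.02) = 3.91.
Sequent-depth ratio: y₂/y₁ = ½[√(1 + 8Fr₁²) − 1] = ½[√123.0 − 1] = 5.05.
y₂ = 5.05 × 1.02 = 5.15 m.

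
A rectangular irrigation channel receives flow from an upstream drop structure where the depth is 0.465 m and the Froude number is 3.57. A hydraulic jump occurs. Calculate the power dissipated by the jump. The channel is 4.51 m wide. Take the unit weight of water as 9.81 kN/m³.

Fr₁ = 3.57 (given).
By Bélanger, y₂/y₁ = ½[√(1 + 8Fr₁²) − 1] = ½[√103.0 − 1] = 4.57.
y₂ = 4.57 × 0.465 = 2.13 m.
Head loss: ΔE = (y₂ − y₁)³/(4y₁y₂) = (2.13 − 0.465)³/(4×0.465×2.13) = 4.59/3.96 = 1.16 m.
V₁ = Fr₁·√(g·y₁) = 3.57×√(9.81×0.465) = 7.62 m/s; q = V₁·y₁ = 3.55 m²/s. Q = q·b = 3.55 × 4.51 = 16.0 m³/s. P = γ·Q·ΔE = 9.81 × 16.0 × 1.16 = 182 kW.

P = 182 kW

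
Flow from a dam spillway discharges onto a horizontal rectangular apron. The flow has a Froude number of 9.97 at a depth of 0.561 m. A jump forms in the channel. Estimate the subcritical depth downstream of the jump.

Fr₁ = 9.97 (given).
Bélanger equation: y₂/y₁ = ½[√(1 + 8Fr₁²) − 1] = ½[√796.2 − 1] = 13.6.
y₂ = 13.6 × 0.561 = 7.63 m.

y₂ = 7.63 m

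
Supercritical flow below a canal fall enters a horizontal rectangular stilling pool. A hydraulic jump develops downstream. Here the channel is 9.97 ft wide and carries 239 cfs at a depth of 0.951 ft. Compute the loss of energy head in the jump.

q = Q/b = 239/9.97 = 24.0 ft²/s; V₁ = q/y₁ = 25.2 ft/s. Fr₁ = V₁/√(g·y₁) = 4.56.
By Bélanger, y₂/y₁ = ½[√(1 + 8Fr₁²) − 1] = ½[√167.0 − 1] = 5.96.
y₂ = 5.96 × 0.951 = 5.67 ft.
V₂ = q/y₂ = 24.0/5.67 = 4.23 ft/s. E₁ = y₁ + V₁²/2g = 10.8 ft; E₂ = y₂ + V₂²/2g = 5.95 ft. ΔE = E₁ − E₂ = 4.87 ft.

ΔE = 4.87 ft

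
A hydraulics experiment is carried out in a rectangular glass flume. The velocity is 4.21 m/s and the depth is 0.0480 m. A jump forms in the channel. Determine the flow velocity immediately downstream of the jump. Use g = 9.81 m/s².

V₂ = 0.514 m/s

Fr₁ = V₁/√(g·y₁) = 4.21/√(9.81×0.0480) = 6.14.
Sequent-depth ratio: y₂/y₁ = ½[√(1 + 8Fr₁²) − 1] = ½[√302.1 − 1] = 8.19.
y₂ = 8.19 × 0.0480 = 0.393 m.
q = V₁·y₁ = 4.21 × 0.0480 = 0.202 m²/s.
V₂ = q/y₂ = 0.202/0.393 = 0.514 m/s.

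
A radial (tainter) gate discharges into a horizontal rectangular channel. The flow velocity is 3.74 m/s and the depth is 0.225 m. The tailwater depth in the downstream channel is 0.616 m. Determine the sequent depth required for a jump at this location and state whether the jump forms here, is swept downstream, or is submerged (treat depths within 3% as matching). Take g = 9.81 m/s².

Fr₁ = V₁/√(g·y₁) = 3.74/√(9.81×0.225) = 2.52.
By Bélanger, y₂/y₁ = ½[√(1 + 8Fr₁²) − 1] = ½[√51.70 − 1] = 3.10.
y₂ = 3.10 × 0.225 = 0.696 m.
Tailwater y_tw = 0.616 m: y_tw < y₂, so the jump is swept downstream.

y₂ = 0.696 m; the jump is swept downstream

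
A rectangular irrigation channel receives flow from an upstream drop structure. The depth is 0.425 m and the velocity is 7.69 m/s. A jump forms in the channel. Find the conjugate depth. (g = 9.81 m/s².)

Fr₁ = V₁/√(g·y₁) = 7.69/√(9.81×0.425) = 3.77.
Bélanger equation: y₂/y₁ = ½[√(1 + 8Fr₁²) − 1] = ½[√114.5 − 1] = 4.85.
y₂ = 4.85 × 0.425 = 2.06 m.

y₂ = 2.06 m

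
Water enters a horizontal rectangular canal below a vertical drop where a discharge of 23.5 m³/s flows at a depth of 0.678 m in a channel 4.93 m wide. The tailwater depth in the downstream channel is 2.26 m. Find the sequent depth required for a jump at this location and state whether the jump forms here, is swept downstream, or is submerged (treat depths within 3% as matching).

q = Q/b = 23.5/4.93 = 4.77 m²/s; V₁ = q/y₁ = 7.03 m/s. Fr₁ = V₁/√(g·y₁) = 2.73.
Sequent-depth ratio: y₂/y₁ = ½[√(1 + 8Fr₁²) − 1] = ½[√60.45 − 1] = 3.39.
y₂ = 3.39 × 0.678 = 2.30 m.
Tailwater y_tw = 2.26 m: y_tw ≈ y₂, so the jump forms here.

y₂ = 2.30 m; the jump forms here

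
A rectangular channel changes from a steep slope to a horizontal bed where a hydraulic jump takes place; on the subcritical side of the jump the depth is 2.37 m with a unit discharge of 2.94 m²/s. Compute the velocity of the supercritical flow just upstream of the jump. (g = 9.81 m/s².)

V₂ = q/y₂ = 2.94/2.37 = 1.24 m/s; Fr₂ = V₂/√(g·y₂) = 0.257.
Since the conjugate-depth ratio holds either way, y₁/y₂ = ½[√(1 + 8Fr₂²) − 1] = ½[√1.530 − 1] = 0.118.
y₁ = 0.118 × 2.37 = 0.281 m.
V₁ = q/y₁ = 2.94/0.281 = 10.5 m/s.

V₁ = 10.5 m/s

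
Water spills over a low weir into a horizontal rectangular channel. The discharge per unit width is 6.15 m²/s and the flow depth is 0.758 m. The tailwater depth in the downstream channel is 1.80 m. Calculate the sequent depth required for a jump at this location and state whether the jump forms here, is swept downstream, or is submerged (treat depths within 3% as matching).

y₂ = 2.83 m; the jump is swept downstream

V₁ = q/y₁ = 6.15/0.758 = 8.11 m/s. Fr₁ = V₁/√(g·y₁) = 8.11/√(9.81×0.758) = 2.98.
By Bélanger, y₂/y₁ = ½[√(1 + 8Fr₁²) − 1] = ½[√71.82 − 1] = 3.74.
y₂ = 3.74 × 0.758 = 2.83 m.
Tailwater y_tw = 1.80 m: y_tw < y₂, so the jump is swept downstream.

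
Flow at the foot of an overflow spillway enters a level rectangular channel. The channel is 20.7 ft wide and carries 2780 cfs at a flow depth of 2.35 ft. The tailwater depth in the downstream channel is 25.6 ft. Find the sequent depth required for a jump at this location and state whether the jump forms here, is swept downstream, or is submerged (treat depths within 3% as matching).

q = Q/b = 2780/20.7 = 134 ft²/s; V₁ = q/y₁ = 57.1 ft/s. Fr₁ = V₁/√(g·y₁) = 6.57.
Conjugate-depth relation: y₂/y₁ = ½[√(1 + 8Fr₁²) − 1] = ½[√346.3 − 1] = 8.80.
y₂ = 8.80 × 2.35 = 20.7 ft.
Tailwater y_tw = 25.6 ft: y_tw > y₂, so the jump is submerged.

y₂ = 20.7 ft; the jump is submerged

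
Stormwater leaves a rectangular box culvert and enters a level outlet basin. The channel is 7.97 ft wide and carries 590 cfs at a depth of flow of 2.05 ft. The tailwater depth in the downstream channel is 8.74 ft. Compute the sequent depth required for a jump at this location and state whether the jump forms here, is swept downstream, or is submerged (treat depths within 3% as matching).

q = Q/b = 590/7.97 = 74.0 ft²/s; V₁ = q/y₁ = 36.1 ft/s. Fr₁ = V₁/√(g·y₁) = 4.44.
From the momentum equation for a rectangular channel, y₂/y₁ = ½[√(1 + 8Fr₁²) − 1] = ½[√159.0 − 1] = 5.81.
y₂ = 5.81 × 2.05 = 11.9 ft.
Tailwater y_tw = 8.74 ft: y_tw < y₂, so the jump is swept downstream.

y₂ = 11.9 ft; the jump is swept downstream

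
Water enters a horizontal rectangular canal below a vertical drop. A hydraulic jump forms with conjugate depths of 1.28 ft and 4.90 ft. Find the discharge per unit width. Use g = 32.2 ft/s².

q = 25.0 ft²/s

For a rectangular channel the momentum equation gives q² = ½·g·y₁·y₂·(y₁ + y₂) = ½×32.2×1.28×4.90×6.18 = 624.
q = √624 = 25.0 ft²/s.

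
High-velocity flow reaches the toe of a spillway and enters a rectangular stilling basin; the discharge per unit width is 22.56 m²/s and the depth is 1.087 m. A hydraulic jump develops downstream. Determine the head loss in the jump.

ΔE = 13.50 m

V₁ = q/y₁ = 22.56/1.087 = 20.75 m/s. Fr₁ = V₁/√(g·y₁) = 20.75/√(9.81×1.087) = 6.356.
From the momentum equation for a rectangular channel, y₂/y₁ = ½[√(1 + 8Fr₁²) − 1] = ½[√324.15 − 1] = 8.502.
y₂ = 8.502 × 1.087 = 9.242 m.
V₂ = q/y₂ = 22.56/9.242 = 2.441 m/s. E₁ = y₁ + V₁²/2g = 23.04 m; E₂ = y₂ + V₂²/2g = 9.546 m. ΔE = E₁ − E₂ = 13.50 m.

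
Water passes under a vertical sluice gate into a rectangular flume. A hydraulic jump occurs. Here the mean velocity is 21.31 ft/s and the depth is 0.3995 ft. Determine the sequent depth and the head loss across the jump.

Fr₁ = V₁/√(g·y₁) = 21.31/√(32.2×0.3995) = 5.942.
From the momentum equation for a rectangular channel, y₂/y₁ = ½[√(1 + 8Fr₁²) − 1] = ½[√283.41 − 1] = 7.917.
y₂ = 7.917 × 0.3995 = 3.163 ft.
Head loss: ΔE = (y₂ − y₁)³/(4y₁y₂) = (3.163 − 0.3995)³/(4×0.3995×3.163) = 21.10/5.054 = 4.175 ft.

y₂ = 3.163 ft; ΔE = 4.175 ft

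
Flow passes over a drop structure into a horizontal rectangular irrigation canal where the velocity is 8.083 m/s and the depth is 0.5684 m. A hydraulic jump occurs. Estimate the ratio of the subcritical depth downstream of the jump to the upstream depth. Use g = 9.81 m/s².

Fr₁ = V₁/√(g·y₁) = 8.083/√(9.81×0.5684) = 3.423.
Sequent-depth ratio: y₂/y₁ = ½[√(1 + 8Fr₁²) − 1] = ½[√94.737 − 1] = 4.367.

y₂/y₁ = 4.367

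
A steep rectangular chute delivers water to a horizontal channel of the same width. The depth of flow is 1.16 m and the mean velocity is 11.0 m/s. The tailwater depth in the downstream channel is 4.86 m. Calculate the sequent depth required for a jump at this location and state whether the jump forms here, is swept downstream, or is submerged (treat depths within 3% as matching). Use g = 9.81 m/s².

y₂ = 4.80 m; the jump forms here

Fr₁ = V₁/√(g·y₁) = 11.0/√(9.81×1.16) = 3.26.
Conjugate-depth relation: y₂/y₁ = ½[√(1 + 8Fr₁²) − 1] = ½[√86.06 − 1] = 4.14.
y₂ = 4.14 × 1.16 = 4.80 m.
Tailwater y_tw = 4.86 m: y_tw ≈ y₂, so the jump forms here.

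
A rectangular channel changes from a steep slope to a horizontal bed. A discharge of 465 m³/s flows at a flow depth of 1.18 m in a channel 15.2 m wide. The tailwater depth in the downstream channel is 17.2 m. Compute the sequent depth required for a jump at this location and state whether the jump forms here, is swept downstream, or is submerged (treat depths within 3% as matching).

q = Q/b = 465/15.2 = 30.6 m²/s; V₁ = q/y₁ = 25.9 m/s. Fr₁ = V₁/√(g·y₁) = 7.62.
From the momentum equation for a rectangular channel, y₂/y₁ = ½[√(1 + 8Fr₁²) − 1] = ½[√465.5 − 1] = 10.3.
y₂ = 10.3 × 1.18 = 12.1 m.
Tailwater y_tw = 17.2 m: y_tw > y₂, so the jump is submerged.

y₂ = 12.1 m; the jump is submerged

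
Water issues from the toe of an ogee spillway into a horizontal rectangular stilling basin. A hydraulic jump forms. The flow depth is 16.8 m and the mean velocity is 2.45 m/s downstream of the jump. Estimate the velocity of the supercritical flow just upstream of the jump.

Fr₂ = V₂/√(g·y₂) = 2.45/√(9.81×16.8) = 0.191.
From the momentum equation (using Fr₂), y₁/y₂ = ½[√(1 + 8Fr₂²) − 1] = ½[√1.291 − 1] = 0.0682.
y₁ = 0.0682 × 16.8 = 1.15 m.
V₁ = q/y₁ = 41.2/1.15 = 35.9 m/s.

V₁ = 35.9 m/s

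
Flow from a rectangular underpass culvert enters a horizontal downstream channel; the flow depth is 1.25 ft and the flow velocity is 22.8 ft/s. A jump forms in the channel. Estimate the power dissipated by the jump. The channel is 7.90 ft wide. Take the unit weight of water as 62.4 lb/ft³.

P = 81.3 hp

Fr₁ = V₁/√(g·y₁) = 22.8/√(32.2×1.25) = 3.59.
Conjugate-depth relation: y₂/y₁ = ½[√(1 + 8Fr₁²) − 1] = ½[√104.3 − 1] = 4.61.
y₂ = 4.61 × 1.25 = 5.76 ft.
Head loss: ΔE = (y₂ − y₁)³/(4y₁y₂) = (5.76 − 1.25)³/(4×1.25×5.76) = 91.7/28.8 = 3.18 ft.
q = V₁·y₁ = 22.8 × 1.25 = 28.5 ft²/s. Q = q·b = 28.5 × 7.90 = 225 cfs. P = γ·Q·ΔE/550 = 62.4 × 225 × 3.18 / 550 = 81.3 hp.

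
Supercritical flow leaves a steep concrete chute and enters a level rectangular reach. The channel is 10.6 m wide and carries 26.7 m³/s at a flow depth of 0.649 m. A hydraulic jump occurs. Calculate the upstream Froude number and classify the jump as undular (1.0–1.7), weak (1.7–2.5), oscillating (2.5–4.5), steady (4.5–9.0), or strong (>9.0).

q = Q/b = 26.7/10.6 = 2.52 m²/s; V₁ = q/y₁ = 3.88 m/s. Fr₁ = V₁/√(g·y₁) = 1.54.
Fr₁ = 1.54 lies in the undular range.

Fr₁ = 1.54; undular jump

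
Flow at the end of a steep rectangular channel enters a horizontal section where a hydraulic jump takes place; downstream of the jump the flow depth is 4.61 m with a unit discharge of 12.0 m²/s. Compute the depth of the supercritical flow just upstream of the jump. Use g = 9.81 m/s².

V₂ = q/y₂ = 12.0/4.61 = 2.60 m/s; Fr₂ = V₂/√(g·y₂) = 0.387.
From the momentum equation (using Fr₂), y₁/y₂ = ½[√(1 + 8Fr₂²) − 1] = ½[√2.199 − 1] = 0.241.
y₁ = 0.241 × 4.61 = 1.11 m.

y₁ = 1.11 m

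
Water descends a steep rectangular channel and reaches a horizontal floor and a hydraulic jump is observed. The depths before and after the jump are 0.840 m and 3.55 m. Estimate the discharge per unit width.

For a rectangular channel the momentum equation gives q² = ½·g·y₁·y₂·(y₁ + y₂) = ½×9.81×0.840×3.55×4.39 = 64.2.
q = √64.2 = 8.01 m²/s.

q = 8.01 m²/s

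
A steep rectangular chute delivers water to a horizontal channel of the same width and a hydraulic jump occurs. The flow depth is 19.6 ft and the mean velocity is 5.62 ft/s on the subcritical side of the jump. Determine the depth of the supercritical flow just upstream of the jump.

y₁ = 1.80 ft

Fr₂ = V₂/√(g·y₂) = 5.62/√(32.2×19.6) = 0.224.
From the momentum equation (using Fr₂), y₁/y₂ = ½[√(1 + 8Fr₂²) − 1] = ½[√1.400 − 1] = 0.0917.
y₁ = 0.0917 × 19.6 = 1.80 ft.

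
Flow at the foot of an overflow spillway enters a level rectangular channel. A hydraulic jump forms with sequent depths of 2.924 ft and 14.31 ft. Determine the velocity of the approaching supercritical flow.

For a rectangular channel the momentum equation gives q² = ½·g·y₁·y₂·(y₁ + y₂) = ½×32.2×2.924×14.31×17.23 = 11610.
q = √11610 = 107.7 ft²/s.
V₁ = q/y₁ = 107.7/2.924 = 36.85 ft/s.

V₁ = 36.85 ft/s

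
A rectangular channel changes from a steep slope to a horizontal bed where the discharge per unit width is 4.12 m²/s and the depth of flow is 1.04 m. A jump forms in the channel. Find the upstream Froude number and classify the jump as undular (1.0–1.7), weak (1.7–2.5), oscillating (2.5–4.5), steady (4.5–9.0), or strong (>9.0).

V₁ = q/y₁ = 4.12/1.04 = 3.96 m/s. Fr₁ = V₁/√(g·y₁) = 3.96/√(9.81×1.04) = 1.24.
Fr₁ = 1.24 lies in the undular range.

Fr₁ = 1.24; undular jump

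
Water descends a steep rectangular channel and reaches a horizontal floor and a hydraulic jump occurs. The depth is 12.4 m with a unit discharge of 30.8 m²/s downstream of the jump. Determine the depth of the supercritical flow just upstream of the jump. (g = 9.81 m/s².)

y₁ = 1.15 m

V₂ = q/y₂ = 30.8/12.4 = 2.48 m/s; Fr₂ = V₂/√(g·y₂) = 0.225.
The Bélanger relation is symmetric: y₁/y₂ = ½[√(1 + 8Fr₂²) − 1] = ½[√1.406 − 1] = 0.0928.
y₁ = 0.0928 × 12.4 = 1.15 m.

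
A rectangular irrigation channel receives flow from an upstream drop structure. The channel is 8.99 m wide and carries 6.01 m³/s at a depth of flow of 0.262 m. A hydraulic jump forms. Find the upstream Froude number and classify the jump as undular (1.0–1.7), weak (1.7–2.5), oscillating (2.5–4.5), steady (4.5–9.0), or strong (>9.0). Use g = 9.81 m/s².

Fr₁ = 1.59; undular jump

q = Q/b = 6.01/8.99 = 0.669 m²/s; V₁ = q/y₁ = 2.55 m/s. Fr₁ = V₁/√(g·y₁) = 1.59.
Fr₁ = 1.59 lies in the undular range.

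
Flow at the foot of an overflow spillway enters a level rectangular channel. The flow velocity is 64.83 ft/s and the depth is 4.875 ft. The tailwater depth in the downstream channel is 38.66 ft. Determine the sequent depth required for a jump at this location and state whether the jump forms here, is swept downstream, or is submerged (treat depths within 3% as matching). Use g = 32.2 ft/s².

Fr₁ = V₁/√(g·y₁) = 64.83/√(32.2×4.875) = 5.174.
From the momentum equation for a rectangular channel, y₂/y₁ = ½[√(1 + 8Fr₁²) − 1] = ½[√215.20 − 1] = 6.835.
y₂ = 6.835 × 4.875 = 33.32 ft.
Tailwater y_tw = 38.66 ft: y_tw > y₂, so the jump is submerged.

y₂ = 33.32 ft; the jump is submerged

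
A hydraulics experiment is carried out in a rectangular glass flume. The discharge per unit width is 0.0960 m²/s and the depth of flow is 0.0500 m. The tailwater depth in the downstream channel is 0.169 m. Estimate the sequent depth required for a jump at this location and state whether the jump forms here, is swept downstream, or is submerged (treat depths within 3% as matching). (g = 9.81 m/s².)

y₂ = 0.170 m; the jump forms here

V₁ = q/y₁ = 0.0960/0.0500 = 1.92 m/s. Fr₁ = V₁/√(g·y₁) = 1.92/√(9.81×0.0500) = 2.74.
Bélanger equation: y₂/y₁ = ½[√(1 + 8Fr₁²) − 1] = ½[√61.12 − 1] = 3.41.
y₂ = 3.41 × 0.0500 = 0.170 m.
Tailwater y_tw = 0.169 m: y_tw ≈ y₂, so the jump forms here.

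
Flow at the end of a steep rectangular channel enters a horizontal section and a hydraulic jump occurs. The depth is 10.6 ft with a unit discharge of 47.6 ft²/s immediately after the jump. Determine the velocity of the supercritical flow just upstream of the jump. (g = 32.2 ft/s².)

V₂ = q/y₂ = 47.6/10.6 = 4.49 ft/s; Fr₂ = V₂/√(g·y₂) = 0.243.
Applying the sequent-depth relation in reverse, y₁/y₂ = ½[√(1 + 8Fr₂²) − 1] = ½[√1.473 − 1] = 0.107.
y₁ = 0.107 × 10.6 = 1.13 ft.
V₁ = q/y₁ = 47.6/1.13 = 42.1 ft/s.

V₁ = 42.1 ft/s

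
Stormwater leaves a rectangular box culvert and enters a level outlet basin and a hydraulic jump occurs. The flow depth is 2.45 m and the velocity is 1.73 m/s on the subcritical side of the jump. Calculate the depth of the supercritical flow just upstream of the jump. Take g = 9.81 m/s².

y₁ = 0.506 m

Fr₂ = V₂/√(g·y₂) = 1.73/√(9.81×2.45) = 0.353.
The Bélanger relation is symmetric: y₁/y₂ = ½[√(1 + 8Fr₂²) − 1] = ½[√1.996 − 1] = 0.206.
y₁ = 0.206 × 2.45 = 0.506 m.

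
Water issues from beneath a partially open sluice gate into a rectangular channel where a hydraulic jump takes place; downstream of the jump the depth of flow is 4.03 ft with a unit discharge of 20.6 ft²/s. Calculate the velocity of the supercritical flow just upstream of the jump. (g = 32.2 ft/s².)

V₂ = q/y₂ = 20.6/4.03 = 5.11 ft/s; Fr₂ = V₂/√(g·y₂) = 0.449.
Since the conjugate-depth ratio holds either way, y₁/y₂ = ½[√(1 + 8Fr₂²) − 1] = ½[√2.611 − 1] = 0.308.
y₁ = 0.308 × 4.03 = 1.24 ft.
V₁ = q/y₁ = 20.6/1.24 = 16.6 ft/s.

V₁ = 16.6 ft/s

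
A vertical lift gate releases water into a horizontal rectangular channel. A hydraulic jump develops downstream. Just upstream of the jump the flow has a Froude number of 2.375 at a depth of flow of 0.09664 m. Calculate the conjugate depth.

Fr₁ = 2.375 (given).
Bélanger equation: y₂/y₁ = ½[√(1 + 8Fr₁²) − 1] = ½[√46.125 − 1] = 2.896.
y₂ = 2.896 × 0.09664 = 0.2798 m.

y₂ = 0.2798 m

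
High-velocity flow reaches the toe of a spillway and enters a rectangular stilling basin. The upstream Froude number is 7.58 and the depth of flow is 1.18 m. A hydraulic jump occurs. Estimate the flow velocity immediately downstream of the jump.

Fr₁ = 7.58 (given).
Sequent-depth ratio: y₂/y₁ = ½[√(1 + 8Fr₁²) − 1] = ½[√460.7 − 1] = 10.2.
y₂ = 10.2 × 1.18 = 12.1 m.
V₁ = Fr₁·√(g·y₁) = 7.58×√(9.81×1.18) = 25.8 m/s; q = V₁·y₁ = 30.4 m²/s.
V₂ = q/y₂ = 30.4/12.1 = 2.52 m/s.

V₂ = 2.52 m/s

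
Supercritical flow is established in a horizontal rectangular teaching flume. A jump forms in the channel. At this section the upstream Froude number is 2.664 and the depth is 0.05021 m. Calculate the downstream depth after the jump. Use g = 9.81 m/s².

Fr₁ = 2.664 (given).
By Bélanger, y₂/y₁ = ½[√(1 + 8Fr₁²) − 1] = ½[√57.775 − 1] = 3.300.
y₂ = 3.300 × 0.05021 = 0.1657 m.

y₂ = 0.1657 m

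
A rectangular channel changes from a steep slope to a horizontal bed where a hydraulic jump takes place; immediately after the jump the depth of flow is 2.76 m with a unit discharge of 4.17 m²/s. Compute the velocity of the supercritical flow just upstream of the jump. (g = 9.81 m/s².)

V₁ = 10.3 m/s

V₂ = q/y₂ = 4.17/2.76 = 1.51 m/s; Fr₂ = V₂/√(g·y₂) = 0.290.
Applying the sequent-depth relation in reverse, y₁/y₂ = ½[√(1 + 8Fr₂²) − 1] = ½[√1.674 − 1] = 0.147.
y₁ = 0.147 × 2.76 = 0.406 m.
V₁ = q/y₁ = 4.17/0.406 = 10.3 m/s.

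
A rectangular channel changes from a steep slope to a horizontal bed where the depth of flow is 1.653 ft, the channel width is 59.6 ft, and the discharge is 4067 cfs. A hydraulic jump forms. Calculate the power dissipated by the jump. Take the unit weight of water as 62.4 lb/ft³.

q = Q/b = 4067/59.6 = 68.24 ft²/s; V₁ = q/y₁ = 41.28 ft/s. Fr₁ = V₁/√(g·y₁) = 5.658.
From the momentum equation for a rectangular channel, y₂/y₁ = ½[√(1 + 8Fr₁²) − 1] = ½[√257.14 − 1] = 7.518.
y₂ = 7.518 × 1.653 = 12.43 ft.
V₂ = q/y₂ = 68.24/12.43 = 5.491 ft/s. E₁ = y₁ + V₁²/2g = 28.12 ft; E₂ = y₂ + V₂²/2g = 12.90 ft. ΔE = E₁ − E₂ = 15.22 ft.
P = γ·Q·ΔE/550 = 62.4 × 4067 × 15.22 / 550 = 7023 hp.

P = 7023 hp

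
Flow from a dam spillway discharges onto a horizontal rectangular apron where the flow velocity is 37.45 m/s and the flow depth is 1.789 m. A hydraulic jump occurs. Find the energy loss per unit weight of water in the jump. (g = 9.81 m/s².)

ΔE = 51.05 m

Fr₁ = V₁/√(g·y₁) = 37.45/√(9.81×1.789) = 8.939.
From the momentum equation for a rectangular channel, y₂/y₁ = ½[√(1 + 8Fr₁²) − 1] = ½[√640.31 − 1] = 12.15.
y₂ = 12.15 × 1.789 = 21.74 m.
Head loss: ΔE = (y₂ − y₁)³/(4y₁y₂) = (21.74 − 1.789)³/(4×1.789×21.74) = 7942/155.6 = 51.05 m.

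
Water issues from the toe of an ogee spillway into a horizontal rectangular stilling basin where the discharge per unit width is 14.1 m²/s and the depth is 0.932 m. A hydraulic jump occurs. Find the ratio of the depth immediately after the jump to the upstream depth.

V₁ = q/y₁ = 14.1/0.932 = 15.1 m/s. Fr₁ = V₁/√(g·y₁) = 15.1/√(9.81×0.932) = 5.00.
From the momentum equation for a rectangular channel, y₂/y₁ = ½[√(1 + 8Fr₁²) − 1] = ½[√201.3 − 1] = 6.59.

y₂/y₁ = 6.59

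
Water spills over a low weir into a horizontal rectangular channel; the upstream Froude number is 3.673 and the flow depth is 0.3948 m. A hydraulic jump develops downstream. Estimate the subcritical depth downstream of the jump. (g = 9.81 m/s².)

Fr₁ = 3.673 (given).
By Bélanger, y₂/y₁ = ½[√(1 + 8Fr₁²) − 1] = ½[√108.93 − 1] = 4.718.
y₂ = 4.718 × 0.3948 = 1.863 m.

y₂ = 1.863 m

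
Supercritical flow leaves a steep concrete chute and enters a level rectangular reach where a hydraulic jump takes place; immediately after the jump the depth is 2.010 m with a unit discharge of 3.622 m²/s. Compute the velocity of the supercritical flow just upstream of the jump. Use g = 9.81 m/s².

V₂ = q/y₂ = 3.622/2.010 = 1.802 m/s; Fr₂ = V₂/√(g·y₂) = 0.4058.
The Bélanger relation is symmetric: y₁/y₂ = ½[√(1 + 8Fr₂²) − 1] = ½[√2.3174 − 1] = 0.2612.
y₁ = 0.2612 × 2.010 = 0.5249 m.
V₁ = q/y₁ = 3.622/0.5249 = 6.900 m/s.

V₁ = 6.900 m/s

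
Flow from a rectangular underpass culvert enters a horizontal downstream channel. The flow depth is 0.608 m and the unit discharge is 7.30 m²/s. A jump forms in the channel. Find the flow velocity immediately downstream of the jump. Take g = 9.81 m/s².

V₁ = q/y₁ = 7.30/0.608 = 12.0 m/s. Fr₁ = V₁/√(g·y₁) = 12.0/√(9.81×0.608) = 4.92.
By Bélanger, y₂/y₁ = ½[√(1 + 8Fr₁²) − 1] = ½[√194.4 − 1] = 6.47.
y₂ = 6.47 × 0.608 = 3.93 m.
V₂ = q/y₂ = 7.30/3.93 = 1.86 m/s.

V₂ = 1.86 m/s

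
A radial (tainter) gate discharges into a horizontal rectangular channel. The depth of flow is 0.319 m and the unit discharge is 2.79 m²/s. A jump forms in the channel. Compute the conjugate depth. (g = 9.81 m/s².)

y₂ = 2.08 m

V₁ = q/y₁ = 2.79/0.319 = 8.75 m/s. Fr₁ = V₁/√(g·y₁) = 8.75/√(9.81×0.319) = 4.94.
Bélanger equation: y₂/y₁ = ½[√(1 + 8Fr₁²) − 1] = ½[√196.5 − 1] = 6.51.
y₂ = 6.51 × 0.319 = 2.08 m.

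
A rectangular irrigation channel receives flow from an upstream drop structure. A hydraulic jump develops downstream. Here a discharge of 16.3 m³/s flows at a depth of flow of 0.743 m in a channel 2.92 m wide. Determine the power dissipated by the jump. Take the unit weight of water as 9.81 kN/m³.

q = Q/b = 16.3/2.92 = 5.58 m²/s; V₁ = q/y₁ = 7.51 m/s. Fr₁ = V₁/√(g·y₁) = 2.78.
Sequent-depth ratio: y₂/y₁ = ½[√(1 + 8Fr₁²) − 1] = ½[√62.95 − 1] = 3.47.
y₂ = 3.47 × 0.743 = 2.58 m.
Head loss: ΔE = (y₂ − y₁)³/(4y₁y₂) = (2.58 − 0.743)³/(4×0.743×2.58) = 6.16/7.66 = 0.805 m.
P = γ·Q·ΔE = 9.81 × 16.3 × 0.805 = 129 kW.

P = 129 kW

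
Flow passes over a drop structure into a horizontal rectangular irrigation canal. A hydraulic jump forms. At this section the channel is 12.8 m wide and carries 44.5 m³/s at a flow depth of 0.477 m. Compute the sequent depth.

q = Q/b = 44.5/12.8 = 3.48 m²/s; V₁ = q/y₁ = 7.29 m/s. Fr₁ = V₁/√(g·y₁) = 3.37.
From the momentum equation for a rectangular channel, y₂/y₁ = ½[√(1 + 8Fr₁²) − 1] = ½[√91.82 − 1] = 4.29.
y₂ = 4.29 × 0.477 = 2.05 m.

y₂ = 2.05 m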